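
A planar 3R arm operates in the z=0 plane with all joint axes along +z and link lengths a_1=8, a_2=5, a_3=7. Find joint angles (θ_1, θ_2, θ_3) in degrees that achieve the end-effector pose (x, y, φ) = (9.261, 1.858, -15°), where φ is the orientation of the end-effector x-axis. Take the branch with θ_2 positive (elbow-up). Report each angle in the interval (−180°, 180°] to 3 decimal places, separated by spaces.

wrist centre = target − a_3·(cos φ, sin φ) = (2.4995, 3.6697)
cos θ_2 = (19.7145−8²−5²)/(2·8·5) = -0.8661; θ_2 = 150.0049° (elbow-up)
β = atan2(3.6697,2.4995) = 55.7405°; ψ = atan2(2.4996,3.6697) = 34.2612°
θ_1 = β − ψ = 21.4794°
θ_3 = φ − θ_1 − θ_2 = 173.5157° (wrapped to (-180°,180°])

21.479 150.005 173.516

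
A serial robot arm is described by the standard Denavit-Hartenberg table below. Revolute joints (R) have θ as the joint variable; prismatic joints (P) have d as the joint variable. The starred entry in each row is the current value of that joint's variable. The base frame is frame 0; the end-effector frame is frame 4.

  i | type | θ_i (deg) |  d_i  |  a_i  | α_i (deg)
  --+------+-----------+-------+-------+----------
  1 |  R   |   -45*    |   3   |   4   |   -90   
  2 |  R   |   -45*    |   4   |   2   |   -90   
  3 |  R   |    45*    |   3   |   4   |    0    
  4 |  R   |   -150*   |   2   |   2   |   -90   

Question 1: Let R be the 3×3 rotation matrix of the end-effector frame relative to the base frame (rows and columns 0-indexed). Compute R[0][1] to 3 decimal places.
End-effector y-axis (col 1 of R) = (-0.5000,0.5000,0.7071)
R[0][1] = -0.5000

-0.500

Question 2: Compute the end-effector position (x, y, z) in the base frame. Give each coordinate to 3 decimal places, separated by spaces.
after link 1: o_1 = (2.8284, -2.8284, 3.0000)
after link 2: o_2 = (6.6569, -1.0000, 4.4142)
after link 3: o_3 = (7.5711, -5.9142, 4.2929)
after link 4: o_4 = (9.6783, -5.2894, 2.5127)

9.678 -5.289 2.513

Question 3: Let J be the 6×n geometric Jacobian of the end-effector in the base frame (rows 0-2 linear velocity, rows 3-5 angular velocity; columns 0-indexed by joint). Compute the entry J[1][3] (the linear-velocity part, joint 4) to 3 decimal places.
axis z_3 = (0.5000,-0.5000,-0.7071); lever o_n−o_3 = (2.1072,0.6248,-1.7802)
cross product → J_v[:, 3] = (1.3320,-0.5999,1.3660)
J_ω[:, 3] = z_3
entry J[1][3] = -0.5999

-0.600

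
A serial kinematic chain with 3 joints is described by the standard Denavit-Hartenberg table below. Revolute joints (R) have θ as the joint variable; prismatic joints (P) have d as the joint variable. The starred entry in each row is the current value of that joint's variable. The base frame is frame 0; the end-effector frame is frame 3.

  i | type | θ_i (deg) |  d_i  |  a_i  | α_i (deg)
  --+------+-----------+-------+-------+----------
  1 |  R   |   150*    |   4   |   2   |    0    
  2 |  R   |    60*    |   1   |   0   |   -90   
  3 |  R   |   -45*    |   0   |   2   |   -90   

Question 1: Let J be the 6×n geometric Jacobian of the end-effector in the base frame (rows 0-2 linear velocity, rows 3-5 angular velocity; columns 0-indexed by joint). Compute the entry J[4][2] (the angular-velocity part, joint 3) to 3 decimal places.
axis z_2 = (0.5000,-0.8660,0.0000); lever o_n−o_2 = (-1.2247,-0.7071,1.4142)
cross product → J_v[:, 2] = (-1.2247,-0.7071,-1.4142)
J_ω[:, 2] = z_2
entry J[4][2] = -0.8660

-0.866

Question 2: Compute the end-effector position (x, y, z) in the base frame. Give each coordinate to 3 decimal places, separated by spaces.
after link 1: o_1 = (-1.7321, 1.0000, 4.0000)
after link 2: o_2 = (-1.7321, 1.0000, 5.0000)
after link 3: o_3 = (-2.9568, 0.2929, 6.4142)

-2.957 0.293 6.414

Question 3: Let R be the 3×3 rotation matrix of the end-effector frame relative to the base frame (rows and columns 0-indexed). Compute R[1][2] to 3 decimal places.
-0.354

End-effector z-axis (col 2 of R) = (-0.6124,-0.3536,-0.7071)
R[1][2] = -0.3536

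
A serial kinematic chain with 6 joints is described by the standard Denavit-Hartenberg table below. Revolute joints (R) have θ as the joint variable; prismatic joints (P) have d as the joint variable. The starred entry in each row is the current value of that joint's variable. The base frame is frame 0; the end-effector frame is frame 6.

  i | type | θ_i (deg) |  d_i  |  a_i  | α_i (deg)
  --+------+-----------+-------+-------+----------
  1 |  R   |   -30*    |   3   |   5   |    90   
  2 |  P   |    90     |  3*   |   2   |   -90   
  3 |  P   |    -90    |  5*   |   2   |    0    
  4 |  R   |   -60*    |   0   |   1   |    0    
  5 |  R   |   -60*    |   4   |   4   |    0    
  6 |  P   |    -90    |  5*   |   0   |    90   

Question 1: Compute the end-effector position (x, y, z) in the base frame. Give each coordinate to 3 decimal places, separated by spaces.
after link 1: o_1 = (4.3301, -2.5000, 3.0000)
after link 2: o_2 = (2.8301, -5.0981, 5.0000)
after link 3: o_3 = (-2.5000, -4.3301, 5.0000)
after link 4: o_4 = (-2.7500, -4.7631, 4.1340)
after link 5: o_5 = (-5.2141, -1.0311, 0.6699)
after link 6: o_6 = (-9.5442, 1.4689, 0.6699)

-9.544 1.469 0.670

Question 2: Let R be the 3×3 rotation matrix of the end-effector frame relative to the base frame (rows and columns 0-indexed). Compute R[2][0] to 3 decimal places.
End-effector x-axis (col 0 of R) = (0.4330,0.7500,0.5000)
R[2][0] = 0.5000

0.500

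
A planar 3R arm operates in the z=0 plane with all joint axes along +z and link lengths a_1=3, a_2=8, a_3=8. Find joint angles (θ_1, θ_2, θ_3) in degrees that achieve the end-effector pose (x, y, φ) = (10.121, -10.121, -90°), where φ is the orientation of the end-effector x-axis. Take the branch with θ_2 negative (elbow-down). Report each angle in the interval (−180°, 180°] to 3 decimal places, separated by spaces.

21.337 -45.013 -66.324

wrist centre = target − a_3·(cos φ, sin φ) = (10.1210, -2.1210)
cos θ_2 = (106.9333−3²−8²)/(2·3·8) = 0.7069; θ_2 = -45.0132° (elbow-down)
β = atan2(-2.1210,10.1210) = -11.8359°; ψ = atan2(-5.6582,8.6555) = -33.1728°
θ_1 = β − ψ = 21.3369°
θ_3 = φ − θ_1 − θ_2 = -66.3237° (wrapped to (-180°,180°])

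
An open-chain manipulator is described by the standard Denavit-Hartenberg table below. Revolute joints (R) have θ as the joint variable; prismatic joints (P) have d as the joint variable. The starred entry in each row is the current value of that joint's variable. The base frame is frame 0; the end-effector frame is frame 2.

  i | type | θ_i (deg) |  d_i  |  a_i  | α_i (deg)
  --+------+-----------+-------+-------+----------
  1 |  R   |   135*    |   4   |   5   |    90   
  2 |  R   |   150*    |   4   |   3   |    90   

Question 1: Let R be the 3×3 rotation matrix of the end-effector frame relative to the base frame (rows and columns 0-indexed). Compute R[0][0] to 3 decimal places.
End-effector x-axis (col 0 of R) = (0.6124,-0.6124,0.5000)
R[0][0] = 0.6124

0.612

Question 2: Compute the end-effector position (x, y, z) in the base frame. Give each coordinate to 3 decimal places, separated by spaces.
after link 1: o_1 = (-3.5355, 3.5355, 4.0000)
after link 2: o_2 = (1.1300, 4.5268, 5.5000)

1.130 4.527 5.500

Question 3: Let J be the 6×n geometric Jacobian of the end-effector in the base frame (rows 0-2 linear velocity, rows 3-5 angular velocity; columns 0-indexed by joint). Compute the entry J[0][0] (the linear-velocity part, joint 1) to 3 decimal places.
-4.527

axis z_0 = ẑ; lever o_n−o_0 = (1.1300,4.5268,5.5000)
cross product → J_v[:, 0] = (-4.5268,1.1300,0.0000)
J_ω[:, 0] = z_0
entry J[0][0] = -4.5268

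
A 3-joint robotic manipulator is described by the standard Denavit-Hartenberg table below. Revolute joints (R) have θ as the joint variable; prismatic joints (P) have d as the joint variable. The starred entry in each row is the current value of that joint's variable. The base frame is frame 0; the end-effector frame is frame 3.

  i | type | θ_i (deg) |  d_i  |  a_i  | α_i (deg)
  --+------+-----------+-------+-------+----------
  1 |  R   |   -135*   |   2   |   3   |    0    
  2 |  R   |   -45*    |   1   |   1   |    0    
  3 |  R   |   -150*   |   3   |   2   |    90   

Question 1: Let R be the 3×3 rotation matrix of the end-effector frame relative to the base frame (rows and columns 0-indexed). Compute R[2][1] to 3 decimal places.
End-effector y-axis (col 1 of R) = (-0.0000,0.0000,1.0000)
R[2][1] = 1.0000

1.000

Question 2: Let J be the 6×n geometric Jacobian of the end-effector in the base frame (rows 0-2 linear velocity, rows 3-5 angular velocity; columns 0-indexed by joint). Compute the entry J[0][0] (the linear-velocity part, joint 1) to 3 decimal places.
axis z_0 = ẑ; lever o_n−o_0 = (-1.3893,-1.1213,6.0000)
cross product → J_v[:, 0] = (1.1213,-1.3893,0.0000)
J_ω[:, 0] = z_0
entry J[0][0] = 1.1213

1.121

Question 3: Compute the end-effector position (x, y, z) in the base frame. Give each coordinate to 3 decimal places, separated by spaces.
after link 1: o_1 = (-2.1213, -2.1213, 2.0000)
after link 2: o_2 = (-3.1213, -2.1213, 3.0000)
after link 3: o_3 = (-1.3893, -1.1213, 6.0000)

-1.389 -1.121 6.000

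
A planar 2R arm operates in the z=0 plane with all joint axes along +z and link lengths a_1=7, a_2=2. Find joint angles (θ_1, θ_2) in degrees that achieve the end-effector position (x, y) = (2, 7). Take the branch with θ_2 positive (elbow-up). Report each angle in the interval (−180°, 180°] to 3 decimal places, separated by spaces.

58.109 90.000

cos θ_2 = (53.0000−7²−2²)/(2·7·2) = 0.0000; θ_2 = 90.0000° (elbow-up)
β = atan2(7.0000,2.0000) = 74.0546°; ψ = atan2(2.0000,7.0000) = 15.9454°
θ_1 = β − ψ = 58.1092°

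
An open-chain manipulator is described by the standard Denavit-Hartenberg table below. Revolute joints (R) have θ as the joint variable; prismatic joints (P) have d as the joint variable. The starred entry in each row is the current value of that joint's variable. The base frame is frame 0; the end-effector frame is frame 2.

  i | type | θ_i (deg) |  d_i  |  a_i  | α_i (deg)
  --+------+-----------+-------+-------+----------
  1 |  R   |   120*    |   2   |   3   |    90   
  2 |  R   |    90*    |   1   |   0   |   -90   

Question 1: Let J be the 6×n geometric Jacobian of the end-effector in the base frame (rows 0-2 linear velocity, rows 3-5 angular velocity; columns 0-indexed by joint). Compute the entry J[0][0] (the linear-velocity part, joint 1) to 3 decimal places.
axis z_0 = ẑ; lever o_n−o_0 = (-0.6340,3.0981,2.0000)
cross product → J_v[:, 0] = (-3.0981,-0.6340,0.0000)
J_ω[:, 0] = z_0
entry J[0][0] = -3.0981

-3.098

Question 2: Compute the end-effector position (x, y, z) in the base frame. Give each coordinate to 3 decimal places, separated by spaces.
after link 1: o_1 = (-1.5000, 2.5981, 2.0000)
after link 2: o_2 = (-0.6340, 3.0981, 2.0000)

-0.634 3.098 2.000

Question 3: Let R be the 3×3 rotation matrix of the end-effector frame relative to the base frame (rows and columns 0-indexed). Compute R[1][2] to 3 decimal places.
-0.866

End-effector z-axis (col 2 of R) = (0.5000,-0.8660,0.0000)
R[1][2] = -0.8660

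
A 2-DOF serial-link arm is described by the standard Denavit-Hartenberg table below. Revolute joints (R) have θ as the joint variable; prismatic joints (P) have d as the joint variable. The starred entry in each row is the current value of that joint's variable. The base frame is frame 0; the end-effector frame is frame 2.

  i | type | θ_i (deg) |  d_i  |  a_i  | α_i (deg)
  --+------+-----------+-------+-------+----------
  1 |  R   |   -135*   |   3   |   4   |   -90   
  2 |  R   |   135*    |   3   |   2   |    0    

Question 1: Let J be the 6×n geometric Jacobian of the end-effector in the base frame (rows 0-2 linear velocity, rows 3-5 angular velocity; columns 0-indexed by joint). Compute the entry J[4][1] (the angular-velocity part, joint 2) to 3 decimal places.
axis z_1 = (0.7071,-0.7071,0.0000); lever o_n−o_1 = (3.1213,-1.1213,-1.4142)
cross product → J_v[:, 1] = (1.0000,1.0000,1.4142)
J_ω[:, 1] = z_1
entry J[4][1] = -0.7071

-0.707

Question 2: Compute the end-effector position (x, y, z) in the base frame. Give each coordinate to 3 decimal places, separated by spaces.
after link 1: o_1 = (-2.8284, -2.8284, 3.0000)
after link 2: o_2 = (0.2929, -3.9497, 1.5858)

0.293 -3.950 1.586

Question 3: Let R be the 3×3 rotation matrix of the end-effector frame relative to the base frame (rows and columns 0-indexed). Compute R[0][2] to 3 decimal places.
End-effector z-axis (col 2 of R) = (0.7071,-0.7071,0.0000)
R[0][2] = 0.7071

0.707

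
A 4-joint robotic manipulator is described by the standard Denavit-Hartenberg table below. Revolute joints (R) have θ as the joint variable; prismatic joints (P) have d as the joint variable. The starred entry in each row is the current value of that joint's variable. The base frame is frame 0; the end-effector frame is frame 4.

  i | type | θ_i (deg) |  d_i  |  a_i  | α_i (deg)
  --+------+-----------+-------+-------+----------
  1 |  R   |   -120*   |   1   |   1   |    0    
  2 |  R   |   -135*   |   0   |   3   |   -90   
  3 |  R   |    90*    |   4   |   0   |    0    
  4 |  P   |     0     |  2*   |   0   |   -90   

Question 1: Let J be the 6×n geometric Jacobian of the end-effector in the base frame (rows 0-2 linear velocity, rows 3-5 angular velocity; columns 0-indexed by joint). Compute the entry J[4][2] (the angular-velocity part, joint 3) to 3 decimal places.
axis z_2 = (-0.9659,-0.2588,0.0000); lever o_n−o_2 = (-5.7956,-1.5529,0.0000)
cross product → J_v[:, 2] = (-0.0000,0.0000,0.0000)
J_ω[:, 2] = z_2
entry J[4][2] = -0.2588

-0.259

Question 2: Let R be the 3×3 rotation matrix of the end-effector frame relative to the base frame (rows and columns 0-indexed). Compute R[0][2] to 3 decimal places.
End-effector z-axis (col 2 of R) = (0.2588,-0.9659,-0.0000)
R[0][2] = 0.2588

0.259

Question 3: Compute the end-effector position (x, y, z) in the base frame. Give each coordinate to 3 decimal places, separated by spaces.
after link 1: o_1 = (-0.5000, -0.8660, 1.0000)
after link 2: o_2 = (-1.2765, 2.0318, 1.0000)
after link 3: o_3 = (-5.1402, 0.9965, 1.0000)
after link 4: o_4 = (-7.0720, 0.4788, 1.0000)

-7.072 0.479 1.000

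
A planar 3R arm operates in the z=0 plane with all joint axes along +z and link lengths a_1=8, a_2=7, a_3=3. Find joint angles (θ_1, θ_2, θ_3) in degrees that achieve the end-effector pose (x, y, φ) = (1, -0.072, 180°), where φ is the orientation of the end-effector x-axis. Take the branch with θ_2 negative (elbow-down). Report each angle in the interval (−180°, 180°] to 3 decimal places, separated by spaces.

59.997 -150.000 -89.997

wrist centre = target − a_3·(cos φ, sin φ) = (4.0000, -0.0720)
cos θ_2 = (16.0052−8²−7²)/(2·8·7) = -0.8660; θ_2 = -150.0000° (elbow-down)
β = atan2(-0.0720,4.0000) = -1.0312°; ψ = atan2(-3.5000,1.9378) = -61.0283°
θ_1 = β − ψ = 59.9971°
θ_3 = φ − θ_1 − θ_2 = -89.9971° (wrapped to (-180°,180°])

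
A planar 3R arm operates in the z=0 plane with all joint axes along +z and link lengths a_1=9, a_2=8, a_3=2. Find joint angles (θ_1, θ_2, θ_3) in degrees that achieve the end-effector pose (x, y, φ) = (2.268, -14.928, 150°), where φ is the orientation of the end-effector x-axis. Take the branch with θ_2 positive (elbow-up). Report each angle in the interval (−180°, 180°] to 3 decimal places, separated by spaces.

-90.002 30.005 -150.003

wrist centre = target − a_3·(cos φ, sin φ) = (4.0001, -15.9280)
cos θ_2 = (269.7016−9²−8²)/(2·9·8) = 0.8660; θ_2 = 30.0048° (elbow-up)
β = atan2(-15.9280,4.0001) = -75.9027°; ψ = atan2(4.0006,15.9279) = 14.0993°
θ_1 = β − ψ = -90.0019°
θ_3 = φ − θ_1 − θ_2 = -150.0029° (wrapped to (-180°,180°])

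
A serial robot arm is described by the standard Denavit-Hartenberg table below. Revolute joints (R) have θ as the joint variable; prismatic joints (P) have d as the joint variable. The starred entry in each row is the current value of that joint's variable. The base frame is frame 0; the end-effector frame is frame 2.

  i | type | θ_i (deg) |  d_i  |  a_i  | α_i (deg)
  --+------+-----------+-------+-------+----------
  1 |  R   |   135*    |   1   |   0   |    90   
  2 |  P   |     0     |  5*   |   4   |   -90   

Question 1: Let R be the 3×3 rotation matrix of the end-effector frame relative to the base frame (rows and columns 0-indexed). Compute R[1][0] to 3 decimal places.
End-effector x-axis (col 0 of R) = (-0.7071,0.7071,0.0000)
R[1][0] = 0.7071

0.707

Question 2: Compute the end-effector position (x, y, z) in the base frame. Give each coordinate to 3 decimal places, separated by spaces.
after link 1: o_1 = (0.0000, 0.0000, 1.0000)
after link 2: o_2 = (0.7071, 6.3640, 1.0000)

0.707 6.364 1.000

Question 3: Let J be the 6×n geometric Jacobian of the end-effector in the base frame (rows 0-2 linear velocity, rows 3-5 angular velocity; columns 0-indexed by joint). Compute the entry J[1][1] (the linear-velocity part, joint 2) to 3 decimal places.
prismatic axis z_1 = (0.7071,0.7071,0.0000)
J_v[:, 1] = z_1; J_ω[:, 1] = (0,0,0)
entry J[1][1] = 0.7071

0.707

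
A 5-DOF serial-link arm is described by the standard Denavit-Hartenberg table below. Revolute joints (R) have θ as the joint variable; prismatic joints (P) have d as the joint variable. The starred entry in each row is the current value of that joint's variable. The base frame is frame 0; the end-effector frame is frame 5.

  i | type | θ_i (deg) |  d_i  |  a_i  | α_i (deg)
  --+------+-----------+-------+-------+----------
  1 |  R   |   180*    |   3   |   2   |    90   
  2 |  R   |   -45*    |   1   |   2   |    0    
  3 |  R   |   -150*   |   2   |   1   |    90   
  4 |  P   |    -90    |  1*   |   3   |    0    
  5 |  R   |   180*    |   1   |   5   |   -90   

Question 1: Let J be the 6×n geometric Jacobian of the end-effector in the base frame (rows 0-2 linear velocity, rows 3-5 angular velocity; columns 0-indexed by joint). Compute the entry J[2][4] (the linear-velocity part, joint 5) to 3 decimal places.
axis z_4 = (-0.2588,0.0000,0.9659); lever o_n−o_4 = (-0.2588,5.0000,0.9659)
cross product → J_v[:, 4] = (-4.8296,0.0000,-1.2941)
J_ω[:, 4] = z_4
entry J[2][4] = -1.2941

-1.294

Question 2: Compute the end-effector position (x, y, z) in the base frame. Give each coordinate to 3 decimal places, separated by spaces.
after link 1: o_1 = (-2.0000, 0.0000, 3.0000)
after link 2: o_2 = (-3.4142, 1.0000, 1.5858)
after link 3: o_3 = (-2.4483, 3.0000, 1.8446)
after link 4: o_4 = (-2.7071, 0.0000, 2.8105)
after link 5: o_5 = (-2.9659, 5.0000, 3.7765)

-2.966 5.000 3.776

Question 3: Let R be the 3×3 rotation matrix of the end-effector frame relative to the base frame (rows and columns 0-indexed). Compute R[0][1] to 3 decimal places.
0.259

End-effector y-axis (col 1 of R) = (0.2588,-0.0000,-0.9659)
R[0][1] = 0.2588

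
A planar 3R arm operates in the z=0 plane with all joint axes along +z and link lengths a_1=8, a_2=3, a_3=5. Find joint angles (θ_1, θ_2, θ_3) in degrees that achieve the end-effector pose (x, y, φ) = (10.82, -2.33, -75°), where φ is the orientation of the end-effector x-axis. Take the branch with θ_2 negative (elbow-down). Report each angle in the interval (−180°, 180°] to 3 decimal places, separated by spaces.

30.001 -60.012 -44.989

wrist centre = target − a_3·(cos φ, sin φ) = (9.5259, 2.4996)
cos θ_2 = (96.9910−8²−3²)/(2·8·3) = 0.4998; θ_2 = -60.0124° (elbow-down)
β = atan2(2.4996,9.5259) = 14.7031°; ψ = atan2(-2.5984,9.4994) = -15.2980°
θ_1 = β − ψ = 30.0011°
θ_3 = φ − θ_1 − θ_2 = -44.9888° (wrapped to (-180°,180°])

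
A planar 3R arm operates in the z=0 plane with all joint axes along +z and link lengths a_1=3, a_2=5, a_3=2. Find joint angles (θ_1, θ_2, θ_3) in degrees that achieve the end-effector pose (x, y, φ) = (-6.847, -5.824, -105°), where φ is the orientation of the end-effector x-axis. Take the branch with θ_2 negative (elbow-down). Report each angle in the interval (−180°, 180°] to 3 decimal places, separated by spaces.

wrist centre = target − a_3·(cos φ, sin φ) = (-6.3294, -3.8921)
cos θ_2 = (55.2096−3²−5²)/(2·3·5) = 0.7070; θ_2 = -45.0096° (elbow-down)
β = atan2(-3.8921,-6.3294) = -148.4112°; ψ = atan2(-3.5361,6.5349) = -28.4183°
θ_1 = β − ψ = -119.9929°
θ_3 = φ − θ_1 − θ_2 = 60.0025° (wrapped to (-180°,180°])

-119.993 -45.010 60.002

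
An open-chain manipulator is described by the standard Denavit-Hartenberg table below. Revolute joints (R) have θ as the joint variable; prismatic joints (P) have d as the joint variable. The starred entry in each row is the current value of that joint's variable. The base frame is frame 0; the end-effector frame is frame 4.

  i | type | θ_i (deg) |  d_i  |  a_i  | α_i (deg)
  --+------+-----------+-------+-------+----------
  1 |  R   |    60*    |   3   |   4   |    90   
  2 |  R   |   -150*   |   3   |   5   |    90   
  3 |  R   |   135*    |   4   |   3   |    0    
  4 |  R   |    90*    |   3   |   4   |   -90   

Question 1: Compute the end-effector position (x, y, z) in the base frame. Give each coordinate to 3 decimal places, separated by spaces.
after link 1: o_1 = (2.0000, 3.4641, 3.0000)
after link 2: o_2 = (2.4330, -1.7859, 0.5000)
after link 3: o_3 = (4.1887, -2.9876, 5.0248)
after link 4: o_4 = (2.2139, -0.7511, 9.0371)

2.214 -0.751 9.037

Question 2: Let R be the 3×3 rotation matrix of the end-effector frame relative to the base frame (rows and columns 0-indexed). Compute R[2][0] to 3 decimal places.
End-effector x-axis (col 0 of R) = (-0.3062,0.8839,0.3536)
R[2][0] = 0.3536

0.354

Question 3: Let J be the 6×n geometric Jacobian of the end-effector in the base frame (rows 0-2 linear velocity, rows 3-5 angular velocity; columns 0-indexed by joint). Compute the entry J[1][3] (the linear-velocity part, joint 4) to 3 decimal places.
axis z_3 = (-0.2500,-0.4330,0.8660); lever o_n−o_3 = (-1.9747,2.2365,4.0123)
cross product → J_v[:, 3] = (-3.6742,-0.7071,-1.4142)
J_ω[:, 3] = z_3
entry J[1][3] = -0.7071

-0.707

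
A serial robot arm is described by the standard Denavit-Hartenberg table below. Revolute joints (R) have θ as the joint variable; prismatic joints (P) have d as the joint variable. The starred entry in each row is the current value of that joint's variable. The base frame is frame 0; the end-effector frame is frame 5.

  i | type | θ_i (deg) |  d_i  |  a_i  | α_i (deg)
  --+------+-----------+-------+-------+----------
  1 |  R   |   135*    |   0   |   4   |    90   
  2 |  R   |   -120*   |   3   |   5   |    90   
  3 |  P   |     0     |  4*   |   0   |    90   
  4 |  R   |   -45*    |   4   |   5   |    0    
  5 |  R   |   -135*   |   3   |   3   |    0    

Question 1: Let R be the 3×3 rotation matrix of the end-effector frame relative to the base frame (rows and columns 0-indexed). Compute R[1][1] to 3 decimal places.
End-effector y-axis (col 1 of R) = (-0.6124,0.6124,-0.5000)
R[1][1] = 0.6124

0.612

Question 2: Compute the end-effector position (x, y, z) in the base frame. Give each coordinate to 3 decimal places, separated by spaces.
-3.415 -2.242 -4.562

after link 1: o_1 = (-2.8284, 2.8284, 0.0000)
after link 2: o_2 = (1.0607, 3.1820, -4.3301)
after link 3: o_3 = (3.5101, 0.7325, -2.3301)
after link 4: o_4 = (-0.2333, -1.1809, -7.1598)
after link 5: o_5 = (-3.4153, -2.2415, -4.5617)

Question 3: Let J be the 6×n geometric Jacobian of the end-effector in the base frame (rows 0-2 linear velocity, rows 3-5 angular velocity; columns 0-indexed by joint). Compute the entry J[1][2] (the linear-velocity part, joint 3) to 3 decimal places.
prismatic axis z_2 = (0.6124,-0.6124,0.5000)
J_v[:, 2] = z_2; J_ω[:, 2] = (0,0,0)
entry J[1][2] = -0.6124

-0.612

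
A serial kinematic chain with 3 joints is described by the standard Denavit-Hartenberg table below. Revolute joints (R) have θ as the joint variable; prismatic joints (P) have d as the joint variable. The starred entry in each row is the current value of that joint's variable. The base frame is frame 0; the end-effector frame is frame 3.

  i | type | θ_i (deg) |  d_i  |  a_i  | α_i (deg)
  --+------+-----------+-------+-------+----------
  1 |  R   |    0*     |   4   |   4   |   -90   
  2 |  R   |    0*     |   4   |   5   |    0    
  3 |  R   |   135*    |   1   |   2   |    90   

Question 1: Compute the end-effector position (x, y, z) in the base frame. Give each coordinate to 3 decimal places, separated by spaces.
after link 1: o_1 = (4.0000, 0.0000, 4.0000)
after link 2: o_2 = (9.0000, 4.0000, 4.0000)
after link 3: o_3 = (7.5858, 5.0000, 2.5858)

7.586 5.000 2.586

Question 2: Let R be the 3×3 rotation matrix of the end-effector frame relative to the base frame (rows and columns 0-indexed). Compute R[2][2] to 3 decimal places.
-0.707

End-effector z-axis (col 2 of R) = (0.7071,0.0000,-0.7071)
R[2][2] = -0.7071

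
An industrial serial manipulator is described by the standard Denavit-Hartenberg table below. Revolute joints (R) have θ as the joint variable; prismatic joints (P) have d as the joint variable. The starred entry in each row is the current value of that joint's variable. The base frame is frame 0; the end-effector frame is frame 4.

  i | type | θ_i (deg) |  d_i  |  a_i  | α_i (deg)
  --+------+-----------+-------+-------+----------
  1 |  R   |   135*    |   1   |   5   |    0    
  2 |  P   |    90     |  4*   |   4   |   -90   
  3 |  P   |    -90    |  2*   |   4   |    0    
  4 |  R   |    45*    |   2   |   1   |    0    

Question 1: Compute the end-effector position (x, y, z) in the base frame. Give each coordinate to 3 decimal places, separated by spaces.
-4.036 -2.621 9.707

after link 1: o_1 = (-3.5355, 3.5355, 1.0000)
after link 2: o_2 = (-6.3640, 0.7071, 5.0000)
after link 3: o_3 = (-4.9497, -0.7071, 9.0000)
after link 4: o_4 = (-4.0355, -2.6213, 9.7071)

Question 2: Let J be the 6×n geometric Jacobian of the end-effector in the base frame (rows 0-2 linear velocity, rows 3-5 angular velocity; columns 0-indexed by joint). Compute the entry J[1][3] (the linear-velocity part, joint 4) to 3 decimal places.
axis z_3 = (0.7071,-0.7071,0.0000); lever o_n−o_3 = (0.9142,-1.9142,0.7071)
cross product → J_v[:, 3] = (-0.5000,-0.5000,-0.7071)
J_ω[:, 3] = z_3
entry J[1][3] = -0.5000

-0.500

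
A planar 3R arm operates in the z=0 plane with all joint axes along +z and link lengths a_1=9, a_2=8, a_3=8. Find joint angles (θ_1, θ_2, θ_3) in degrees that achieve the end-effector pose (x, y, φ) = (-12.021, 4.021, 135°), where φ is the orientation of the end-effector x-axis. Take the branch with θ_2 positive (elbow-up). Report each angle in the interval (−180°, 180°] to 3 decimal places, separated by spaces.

wrist centre = target − a_3·(cos φ, sin φ) = (-6.3641, -1.6359)
cos θ_2 = (43.1784−9²−8²)/(2·9·8) = -0.7071; θ_2 = 134.9990° (elbow-up)
β = atan2(-1.6359,-6.3641) = -165.5846°; ψ = atan2(5.6570,3.3432) = 59.4170°
θ_1 = β − ψ = -225.0017°
θ_3 = φ − θ_1 − θ_2 = -134.9974° (wrapped to (-180°,180°])

134.998 134.999 -134.997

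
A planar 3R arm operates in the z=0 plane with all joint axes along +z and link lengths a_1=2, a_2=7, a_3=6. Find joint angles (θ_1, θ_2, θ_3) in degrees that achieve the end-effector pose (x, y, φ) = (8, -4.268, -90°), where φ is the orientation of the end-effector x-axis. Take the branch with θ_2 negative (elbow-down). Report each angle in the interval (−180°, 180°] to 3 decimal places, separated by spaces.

60.000 -60.000 -90.000

wrist centre = target − a_3·(cos φ, sin φ) = (8.0000, 1.7320)
cos θ_2 = (66.9998−2²−7²)/(2·2·7) = 0.5000; θ_2 = -60.0004° (elbow-down)
β = atan2(1.7320,8.0000) = 12.2160°; ψ = atan2(-6.0622,5.5000) = -47.7840°
θ_1 = β − ψ = 60.0000°
θ_3 = φ − θ_1 − θ_2 = -89.9996° (wrapped to (-180°,180°])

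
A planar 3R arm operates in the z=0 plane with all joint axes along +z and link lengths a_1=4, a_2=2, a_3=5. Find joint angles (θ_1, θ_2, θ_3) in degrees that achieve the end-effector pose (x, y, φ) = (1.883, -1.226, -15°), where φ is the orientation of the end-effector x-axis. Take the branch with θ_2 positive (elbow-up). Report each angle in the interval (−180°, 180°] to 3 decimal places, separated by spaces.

150.000 134.995 60.005

wrist centre = target − a_3·(cos φ, sin φ) = (-2.9466, 0.0681)
cos θ_2 = (8.6873−4²−2²)/(2·4·2) = -0.7070; θ_2 = 134.9951° (elbow-up)
β = atan2(0.0681,-2.9466) = 178.6762°; ψ = atan2(1.4143,2.5859) = 28.6760°
θ_1 = β − ψ = 150.0002°
θ_3 = φ − θ_1 − θ_2 = 60.0047° (wrapped to (-180°,180°])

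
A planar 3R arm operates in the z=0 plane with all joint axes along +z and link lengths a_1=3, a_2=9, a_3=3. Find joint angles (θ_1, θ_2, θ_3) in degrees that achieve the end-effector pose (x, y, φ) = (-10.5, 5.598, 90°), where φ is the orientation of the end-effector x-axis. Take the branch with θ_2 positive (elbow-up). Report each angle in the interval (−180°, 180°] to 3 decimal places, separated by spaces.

wrist centre = target − a_3·(cos φ, sin φ) = (-10.5000, 2.5980)
cos θ_2 = (116.9996−3²−9²)/(2·3·9) = 0.5000; θ_2 = 60.0005° (elbow-up)
β = atan2(2.5980,-10.5000) = 166.1025°; ψ = atan2(7.7943,7.4999) = 46.1025°
θ_1 = β − ψ = 120.0000°
θ_3 = φ − θ_1 − θ_2 = -90.0005° (wrapped to (-180°,180°])

120.000 60.000 -90.000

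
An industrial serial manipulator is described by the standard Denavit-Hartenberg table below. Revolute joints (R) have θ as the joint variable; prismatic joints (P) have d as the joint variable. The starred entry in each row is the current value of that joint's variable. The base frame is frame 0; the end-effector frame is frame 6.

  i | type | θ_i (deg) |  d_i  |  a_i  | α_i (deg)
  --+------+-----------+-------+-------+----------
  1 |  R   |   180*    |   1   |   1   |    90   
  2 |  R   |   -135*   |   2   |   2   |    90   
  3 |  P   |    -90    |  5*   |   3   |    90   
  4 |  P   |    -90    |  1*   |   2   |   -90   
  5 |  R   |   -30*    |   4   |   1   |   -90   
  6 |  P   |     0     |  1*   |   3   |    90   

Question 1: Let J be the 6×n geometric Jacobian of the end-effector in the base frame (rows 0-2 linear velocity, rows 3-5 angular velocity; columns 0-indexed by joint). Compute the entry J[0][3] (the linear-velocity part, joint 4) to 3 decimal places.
-0.707

prismatic axis z_3 = (-0.7071,-0.0000,0.7071)
J_v[:, 3] = z_3; J_ω[:, 3] = (0,0,0)
entry J[0][3] = -0.7071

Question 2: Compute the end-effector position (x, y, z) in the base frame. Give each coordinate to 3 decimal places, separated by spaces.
after link 1: o_1 = (-1.0000, 0.0000, 1.0000)
after link 2: o_2 = (0.4142, 2.0000, -0.4142)
after link 3: o_3 = (3.9497, -1.0000, 3.1213)
after link 4: o_4 = (1.8284, -1.0000, 2.4142)
after link 5: o_5 = (0.8625, -5.0000, 2.1554)
after link 6: o_6 = (-1.7765, -5.0000, 0.4130)

-1.776 -5.000 0.413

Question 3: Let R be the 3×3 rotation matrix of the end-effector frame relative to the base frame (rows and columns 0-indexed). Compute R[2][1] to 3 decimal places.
-0.966

End-effector y-axis (col 1 of R) = (0.2588,-0.0000,-0.9659)
R[2][1] = -0.9659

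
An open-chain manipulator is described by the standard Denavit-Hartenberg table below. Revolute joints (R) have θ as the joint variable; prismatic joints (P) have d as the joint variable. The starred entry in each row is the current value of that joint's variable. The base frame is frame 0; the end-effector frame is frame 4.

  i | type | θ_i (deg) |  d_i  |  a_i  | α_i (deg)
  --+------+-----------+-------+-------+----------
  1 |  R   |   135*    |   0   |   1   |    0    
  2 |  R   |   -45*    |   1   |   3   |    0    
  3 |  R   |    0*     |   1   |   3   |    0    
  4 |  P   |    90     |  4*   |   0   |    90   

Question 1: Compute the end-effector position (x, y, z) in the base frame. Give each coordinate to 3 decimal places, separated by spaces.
-0.707 6.707 6.000

after link 1: o_1 = (-0.7071, 0.7071, 0.0000)
after link 2: o_2 = (-0.7071, 3.7071, 1.0000)
after link 3: o_3 = (-0.7071, 6.7071, 2.0000)
after link 4: o_4 = (-0.7071, 6.7071, 6.0000)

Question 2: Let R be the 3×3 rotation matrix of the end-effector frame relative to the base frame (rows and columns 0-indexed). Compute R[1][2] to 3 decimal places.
1.000

End-effector z-axis (col 2 of R) = (0.0000,1.0000,0.0000)
R[1][2] = 1.0000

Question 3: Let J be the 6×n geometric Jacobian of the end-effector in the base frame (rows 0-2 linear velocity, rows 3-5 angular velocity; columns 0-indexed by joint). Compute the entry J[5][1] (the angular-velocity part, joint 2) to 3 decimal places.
axis z_1 = (0.0000,0.0000,1.0000); lever o_n−o_1 = (0.0000,6.0000,6.0000)
cross product → J_v[:, 1] = (-6.0000,0.0000,0.0000)
J_ω[:, 1] = z_1
entry J[5][1] = 1.0000

1.000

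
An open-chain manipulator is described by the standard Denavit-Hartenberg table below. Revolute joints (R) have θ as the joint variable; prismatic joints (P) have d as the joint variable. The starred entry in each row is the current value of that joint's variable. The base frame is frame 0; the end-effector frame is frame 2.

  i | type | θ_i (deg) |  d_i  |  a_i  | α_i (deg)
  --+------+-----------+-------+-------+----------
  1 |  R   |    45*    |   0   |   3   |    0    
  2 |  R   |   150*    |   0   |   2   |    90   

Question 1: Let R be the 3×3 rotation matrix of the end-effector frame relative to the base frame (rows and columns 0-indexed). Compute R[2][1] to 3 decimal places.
1.000

End-effector y-axis (col 1 of R) = (0.0000,-0.0000,1.0000)
R[2][1] = 1.0000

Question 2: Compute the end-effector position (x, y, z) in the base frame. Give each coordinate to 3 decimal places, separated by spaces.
after link 1: o_1 = (2.1213, 2.1213, 0.0000)
after link 2: o_2 = (0.1895, 1.6037, 0.0000)

0.189 1.604 0.000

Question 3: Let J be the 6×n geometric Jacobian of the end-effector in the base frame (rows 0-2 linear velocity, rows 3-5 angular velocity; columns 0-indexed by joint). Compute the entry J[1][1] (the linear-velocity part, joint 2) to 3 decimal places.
axis z_1 = (0.0000,0.0000,1.0000); lever o_n−o_1 = (-1.9319,-0.5176,0.0000)
cross product → J_v[:, 1] = (0.5176,-1.9319,0.0000)
J_ω[:, 1] = z_1
entry J[1][1] = -1.9319

-1.932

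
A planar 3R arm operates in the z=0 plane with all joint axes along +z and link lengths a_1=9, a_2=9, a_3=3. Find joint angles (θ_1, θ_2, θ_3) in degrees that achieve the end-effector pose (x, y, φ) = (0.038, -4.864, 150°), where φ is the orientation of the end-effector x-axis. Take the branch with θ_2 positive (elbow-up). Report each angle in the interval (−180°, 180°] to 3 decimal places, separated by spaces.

wrist centre = target − a_3·(cos φ, sin φ) = (2.6361, -6.3640)
cos θ_2 = (47.4494−9²−9²)/(2·9·9) = -0.7071; θ_2 = 134.9997° (elbow-up)
β = atan2(-6.3640,2.6361) = -67.4998°; ψ = atan2(6.3640,2.6361) = 67.4998°
θ_1 = β − ψ = -134.9997°
θ_3 = φ − θ_1 − θ_2 = 150.0000° (wrapped to (-180°,180°])

-135.000 135.000 150.000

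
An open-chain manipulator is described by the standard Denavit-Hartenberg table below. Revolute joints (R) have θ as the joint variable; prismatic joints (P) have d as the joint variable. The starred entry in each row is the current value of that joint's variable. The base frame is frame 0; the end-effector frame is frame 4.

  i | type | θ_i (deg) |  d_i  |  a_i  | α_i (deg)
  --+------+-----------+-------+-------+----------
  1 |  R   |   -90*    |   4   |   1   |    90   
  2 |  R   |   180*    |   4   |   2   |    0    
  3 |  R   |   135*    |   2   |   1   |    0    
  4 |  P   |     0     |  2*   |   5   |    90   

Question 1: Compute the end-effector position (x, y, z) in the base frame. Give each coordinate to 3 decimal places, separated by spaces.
-8.000 -3.243 -0.243

after link 1: o_1 = (0.0000, -1.0000, 4.0000)
after link 2: o_2 = (-4.0000, 1.0000, 4.0000)
after link 3: o_3 = (-6.0000, 0.2929, 3.2929)
after link 4: o_4 = (-8.0000, -3.2426, -0.2426)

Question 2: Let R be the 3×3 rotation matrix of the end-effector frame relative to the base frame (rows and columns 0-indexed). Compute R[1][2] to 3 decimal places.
0.707

End-effector z-axis (col 2 of R) = (-0.0000,0.7071,-0.7071)
R[1][2] = 0.7071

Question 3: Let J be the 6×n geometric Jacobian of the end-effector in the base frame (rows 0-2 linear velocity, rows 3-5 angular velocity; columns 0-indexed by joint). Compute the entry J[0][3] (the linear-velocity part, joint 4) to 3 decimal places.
prismatic axis z_3 = (-1.0000,-0.0000,0.0000)
J_v[:, 3] = z_3; J_ω[:, 3] = (0,0,0)
entry J[0][3] = -1.0000

-1.000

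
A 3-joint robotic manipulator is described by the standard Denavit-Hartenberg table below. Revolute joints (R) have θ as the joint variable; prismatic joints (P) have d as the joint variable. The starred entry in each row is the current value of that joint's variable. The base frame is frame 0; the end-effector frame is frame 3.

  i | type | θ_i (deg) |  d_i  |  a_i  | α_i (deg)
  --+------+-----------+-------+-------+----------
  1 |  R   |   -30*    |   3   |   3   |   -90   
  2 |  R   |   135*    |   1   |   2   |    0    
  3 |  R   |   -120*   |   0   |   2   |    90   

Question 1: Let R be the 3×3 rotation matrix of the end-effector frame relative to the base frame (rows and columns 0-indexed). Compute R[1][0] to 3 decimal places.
-0.483

End-effector x-axis (col 0 of R) = (0.8365,-0.4830,-0.2588)
R[1][0] = -0.4830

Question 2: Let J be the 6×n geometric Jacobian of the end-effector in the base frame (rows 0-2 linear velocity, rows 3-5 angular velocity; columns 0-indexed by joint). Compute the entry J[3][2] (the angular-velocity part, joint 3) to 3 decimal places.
0.500

axis z_2 = (0.5000,0.8660,0.0000); lever o_n−o_2 = (1.6730,-0.9659,-0.5176)
cross product → J_v[:, 2] = (-0.4483,0.2588,-1.9319)
J_ω[:, 2] = z_2
entry J[3][2] = 0.5000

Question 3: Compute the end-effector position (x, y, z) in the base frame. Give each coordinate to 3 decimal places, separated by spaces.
3.546 -0.893 1.068

after link 1: o_1 = (2.5981, -1.5000, 3.0000)
after link 2: o_2 = (1.8733, 0.0731, 1.5858)
after link 3: o_3 = (3.5464, -0.8928, 1.0681)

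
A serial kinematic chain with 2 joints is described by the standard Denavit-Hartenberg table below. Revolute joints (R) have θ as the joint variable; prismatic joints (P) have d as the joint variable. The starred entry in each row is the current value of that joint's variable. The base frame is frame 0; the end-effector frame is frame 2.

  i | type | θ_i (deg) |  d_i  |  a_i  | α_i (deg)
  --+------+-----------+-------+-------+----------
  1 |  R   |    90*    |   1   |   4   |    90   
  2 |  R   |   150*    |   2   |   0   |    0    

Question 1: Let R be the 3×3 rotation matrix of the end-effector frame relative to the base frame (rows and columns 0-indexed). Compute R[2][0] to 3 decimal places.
0.500

End-effector x-axis (col 0 of R) = (-0.0000,-0.8660,0.5000)
R[2][0] = 0.5000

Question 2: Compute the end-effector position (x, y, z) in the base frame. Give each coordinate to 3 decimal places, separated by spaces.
after link 1: o_1 = (0.0000, 4.0000, 1.0000)
after link 2: o_2 = (2.0000, 4.0000, 1.0000)

2.000 4.000 1.000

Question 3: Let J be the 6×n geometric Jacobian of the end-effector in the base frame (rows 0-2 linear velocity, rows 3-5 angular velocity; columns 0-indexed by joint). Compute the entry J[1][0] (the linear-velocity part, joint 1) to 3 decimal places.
axis z_0 = ẑ; lever o_n−o_0 = (2.0000,4.0000,1.0000)
cross product → J_v[:, 0] = (-4.0000,2.0000,0.0000)
J_ω[:, 0] = z_0
entry J[1][0] = 2.0000

2.000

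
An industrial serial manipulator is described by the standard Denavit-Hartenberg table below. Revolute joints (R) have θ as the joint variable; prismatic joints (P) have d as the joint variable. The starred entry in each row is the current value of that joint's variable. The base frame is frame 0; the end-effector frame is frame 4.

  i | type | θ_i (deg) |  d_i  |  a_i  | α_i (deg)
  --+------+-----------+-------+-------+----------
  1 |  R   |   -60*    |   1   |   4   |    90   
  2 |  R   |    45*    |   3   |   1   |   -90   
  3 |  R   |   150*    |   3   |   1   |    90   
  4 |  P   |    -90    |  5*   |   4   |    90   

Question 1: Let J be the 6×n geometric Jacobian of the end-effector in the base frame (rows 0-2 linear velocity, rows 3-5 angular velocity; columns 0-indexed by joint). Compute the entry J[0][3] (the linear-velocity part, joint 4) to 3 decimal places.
0.927

prismatic axis z_3 = (0.9268,0.1268,0.3536)
J_v[:, 3] = z_3; J_ω[:, 3] = (0,0,0)
entry J[0][3] = 0.9268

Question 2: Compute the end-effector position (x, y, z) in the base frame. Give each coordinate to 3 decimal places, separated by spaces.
after link 1: o_1 = (2.0000, -3.4641, 1.0000)
after link 2: o_2 = (-0.2445, -5.5765, 1.7071)
after link 3: o_3 = (-1.1784, -2.9590, 3.2161)
after link 4: o_4 = (4.8697, -4.7744, 2.1554)

4.870 -4.774 2.155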